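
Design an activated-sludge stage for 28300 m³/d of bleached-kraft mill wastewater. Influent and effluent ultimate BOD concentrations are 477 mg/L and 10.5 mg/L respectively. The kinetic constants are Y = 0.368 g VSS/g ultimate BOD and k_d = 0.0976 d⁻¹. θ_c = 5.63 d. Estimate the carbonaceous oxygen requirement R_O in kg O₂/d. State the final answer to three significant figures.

Correct the yield for decay: Y_obs = Y/(1 + k_d θ_c) = 0.368 / (1 + 0.0976 × 5.63) = 0.368 / 1.549 = 0.2375.
Q·(S₀ − S) = 28300 × (477 − 10.5) × 10⁻³ = 13202 kg/d removed.
Net sludge production P_X = 0.2375 × 13202 = 3135 kg VSS/d.
R_O = Q·(S₀ − S) − 1.42·P_X = 13202 − 1.42 × 3135 = 8750 kg O₂/d.

R_O ≈ 8750 kg O₂/d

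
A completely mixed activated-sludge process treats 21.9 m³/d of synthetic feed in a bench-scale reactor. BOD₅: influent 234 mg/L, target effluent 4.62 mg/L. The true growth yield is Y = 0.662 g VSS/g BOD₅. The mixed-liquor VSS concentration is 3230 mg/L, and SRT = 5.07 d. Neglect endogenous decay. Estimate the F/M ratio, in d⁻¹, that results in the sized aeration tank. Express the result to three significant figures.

With k_d = 0 the design equation reduces to V = Y Q (S₀−S) θ_c / X = 0.662 × 21.9 × (234 − 4.62) × 5.07 / 3230 = 5.220 m³.
Food-to-microorganism ratio F/M = Q S₀ / (V X) = 21.9 × 234 / (5.220 × 3230) = 0.3039 d⁻¹.

F/M ≈ 0.304 d⁻¹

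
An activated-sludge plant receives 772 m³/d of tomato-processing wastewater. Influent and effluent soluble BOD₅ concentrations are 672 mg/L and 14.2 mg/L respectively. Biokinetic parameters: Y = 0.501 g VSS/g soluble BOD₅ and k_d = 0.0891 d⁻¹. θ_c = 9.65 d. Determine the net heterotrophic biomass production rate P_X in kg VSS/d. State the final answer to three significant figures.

P_X ≈ 137 kg VSS/d

Correct the yield for decay: Y_obs = Y/(1 + k_d θ_c) = 0.501 / (1 + 0.0891 × 9.65) = 0.501 / 1.860 = 0.2694.
Q·(S₀ − S) = 772 × (672 − 14.2) × 10⁻³ = 507.8 kg/d removed.
P_X = Y_obs · Q(S₀ − S) = 0.2694 × 507.8 = 136.8 kg VSS/d.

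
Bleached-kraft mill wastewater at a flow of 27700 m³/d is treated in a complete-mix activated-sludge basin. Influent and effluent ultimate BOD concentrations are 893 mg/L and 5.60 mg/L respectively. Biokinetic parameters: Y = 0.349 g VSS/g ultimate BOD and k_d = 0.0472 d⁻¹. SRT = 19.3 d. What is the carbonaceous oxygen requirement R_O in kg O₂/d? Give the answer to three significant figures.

Y_obs = Y / (1 + k_d θ_c) = 0.349 / (1 + 0.0472 × 19.3) = 0.349 / 1.911 = 0.1826.
ΔS = 893 − 5.60 = 887.4 mg/L, so the substrate removal rate is 27700 × 887.4/1000 = 24581 kg ultimate BOD/d.
Net sludge production P_X = 0.1826 × 24581 = 4489 kg VSS/d.
R_O = Q·(S₀ − S) − 1.42·P_X = 24581 − 1.42 × 4489 = 18206 kg O₂/d.

R_O ≈ 18200 kg O₂/d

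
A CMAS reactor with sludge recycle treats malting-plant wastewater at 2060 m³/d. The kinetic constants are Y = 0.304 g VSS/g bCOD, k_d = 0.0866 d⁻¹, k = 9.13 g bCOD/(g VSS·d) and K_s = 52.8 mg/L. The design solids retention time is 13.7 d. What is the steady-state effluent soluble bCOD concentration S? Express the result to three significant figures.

Effluent substrate depends only on kinetics and SRT: S = K_s(1 + k_d θ_c) / [θ_c(Yk − k_d) − 1] = 52.8 × (1 + 0.0866 × 13.7) / [13.7 × (0.304 × 9.13 − 0.0866) − 1] = 115.4 / 35.84 = 3.221 mg/L.

S ≈ 3.22 mg/L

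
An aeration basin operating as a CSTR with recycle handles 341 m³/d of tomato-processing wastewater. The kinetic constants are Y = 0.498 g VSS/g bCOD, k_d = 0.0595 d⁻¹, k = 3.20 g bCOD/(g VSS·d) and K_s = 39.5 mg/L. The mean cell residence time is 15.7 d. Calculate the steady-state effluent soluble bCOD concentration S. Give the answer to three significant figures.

From the Monod/SRT balance for a CMAS, S = K_s·(1+k_d θ_c)/[θ_c·(Y k − k_d) − 1] = 39.5 × (1 + 0.0595 × 15.7) / [15.7 × (0.498 × 3.20 − 0.0595) − 1] = 76.40 / 23.09 = 3.309 mg/L.

S ≈ 3.31 mg/L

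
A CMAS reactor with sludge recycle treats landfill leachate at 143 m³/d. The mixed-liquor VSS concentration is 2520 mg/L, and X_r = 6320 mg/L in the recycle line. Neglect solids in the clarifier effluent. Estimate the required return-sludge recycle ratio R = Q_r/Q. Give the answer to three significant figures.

Mass balance around the secondary clarifier (neglecting effluent solids): R = X / (X_r − X) = 2520 / (6320 − 2520) = 0.6632.

R ≈ 0.663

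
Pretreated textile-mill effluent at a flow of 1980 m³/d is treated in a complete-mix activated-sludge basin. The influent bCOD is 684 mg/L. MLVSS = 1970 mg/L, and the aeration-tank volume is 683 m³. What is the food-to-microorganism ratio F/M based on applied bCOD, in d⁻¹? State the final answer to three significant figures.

F/M ≈ 1.01 d⁻¹

F/M = Q·S₀ / (V·X) = 1980 × 684 / (683.0 × 1970) = 1.007 g bCOD·(g VSS·d)⁻¹.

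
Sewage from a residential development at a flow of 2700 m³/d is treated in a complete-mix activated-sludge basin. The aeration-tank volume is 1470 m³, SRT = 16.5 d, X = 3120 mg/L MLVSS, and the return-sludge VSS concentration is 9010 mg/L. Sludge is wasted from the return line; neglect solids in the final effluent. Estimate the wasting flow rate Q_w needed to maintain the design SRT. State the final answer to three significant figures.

Q_w ≈ 30.9 m³/d

θ_c = V·X/(Q_w·X_r) when wasting from the recycle, so Q_w = V·X/(θ_c·X_r) = 1470 × 3120 / (16.5 × 9010) = 30.85 m³/d.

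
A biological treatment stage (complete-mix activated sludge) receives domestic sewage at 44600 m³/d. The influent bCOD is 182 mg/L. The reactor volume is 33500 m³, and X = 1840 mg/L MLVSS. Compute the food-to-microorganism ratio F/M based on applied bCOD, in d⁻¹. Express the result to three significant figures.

F/M = applied load / biomass = Q·S₀/(V·X) = 44600 × 182 / (33500 × 1840) = 0.1317 d⁻¹.

F/M ≈ 0.132 d⁻¹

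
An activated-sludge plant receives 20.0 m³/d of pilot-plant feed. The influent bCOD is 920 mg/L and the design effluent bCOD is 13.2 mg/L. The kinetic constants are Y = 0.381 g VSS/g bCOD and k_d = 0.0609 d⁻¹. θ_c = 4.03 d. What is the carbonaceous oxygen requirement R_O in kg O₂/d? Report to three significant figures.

Observed yield with endogenous decay: Y_obs = Y / (1 + k_d·θ_c) = 0.381 / (1 + 0.0609 × 4.03) = 0.381 / 1.245 = 0.3059 g VSS/g bCOD.
ΔS = 920 − 13.2 = 906.8 mg/L, so the substrate removal rate is 20.0 × 906.8/1000 = 18.14 kg bCOD/d.
Biomass synthesised: P_X = Y_obs × 18.14 = 5.548 kg VSS/d.
R_O = Q·(S₀ − S) − 1.42·P_X = 18.14 − 1.42 × 5.548 = 10.26 kg O₂/d.

R_O ≈ 10.3 kg O₂/d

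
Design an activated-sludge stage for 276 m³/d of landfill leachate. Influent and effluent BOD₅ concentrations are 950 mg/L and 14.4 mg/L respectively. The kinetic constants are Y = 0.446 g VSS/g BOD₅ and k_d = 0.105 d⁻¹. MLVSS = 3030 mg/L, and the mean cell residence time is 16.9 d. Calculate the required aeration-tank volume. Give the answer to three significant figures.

V ≈ 232 m³

Steady-state biomass mass balance: V·X·(1 + k_d·θ_c) = Y·Q·(S₀ − S)·θ_c, so V = 0.446 × 276 × (950 − 14.4) × 16.9 / [3030 × (1 + 0.105 × 16.9)] = 1.95×10^6 / 8407 = 231.5 m³.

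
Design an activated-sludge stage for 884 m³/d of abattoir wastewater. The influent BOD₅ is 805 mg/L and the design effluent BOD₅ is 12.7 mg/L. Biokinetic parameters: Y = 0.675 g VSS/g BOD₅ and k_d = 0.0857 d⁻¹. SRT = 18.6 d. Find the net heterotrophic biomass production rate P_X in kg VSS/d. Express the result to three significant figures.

P_X ≈ 182 kg VSS/d

Observed yield with endogenous decay: Y_obs = Y / (1 + k_d·θ_c) = 0.675 / (1 + 0.0857 × 18.6) = 0.675 / 2.594 = 0.2602 g VSS/g BOD₅.
Mass of BOD₅ removed per day: Q(S₀ − S) = 884 × 792.3 g/m³ = 700.4 kg/d.
So the net sludge growth is P_X = 0.2602 × 700.4 = 182.3 kg VSS/d.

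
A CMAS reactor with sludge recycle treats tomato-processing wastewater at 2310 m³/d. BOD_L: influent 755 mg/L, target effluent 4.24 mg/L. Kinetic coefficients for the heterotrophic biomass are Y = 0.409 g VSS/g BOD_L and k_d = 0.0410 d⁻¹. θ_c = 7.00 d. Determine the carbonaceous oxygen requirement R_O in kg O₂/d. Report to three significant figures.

R_O ≈ 952 kg O₂/d

The observed yield is Y_obs = Y/(1 + k_d·θ_c) = 0.409 / (1 + 0.0410 × 7.00) = 0.409 / 1.287 = 0.3178 g VSS per g BOD_L removed.
Q·(S₀ − S) = 2310 × (755 − 4.24) × 10⁻³ = 1734 kg/d removed.
Net sludge production P_X = 0.3178 × 1734 = 551.1 kg VSS/d.
R_O = Q·ΔS − 1.42 P_X = 1734 − 782.6 = 951.6 kg O₂/d.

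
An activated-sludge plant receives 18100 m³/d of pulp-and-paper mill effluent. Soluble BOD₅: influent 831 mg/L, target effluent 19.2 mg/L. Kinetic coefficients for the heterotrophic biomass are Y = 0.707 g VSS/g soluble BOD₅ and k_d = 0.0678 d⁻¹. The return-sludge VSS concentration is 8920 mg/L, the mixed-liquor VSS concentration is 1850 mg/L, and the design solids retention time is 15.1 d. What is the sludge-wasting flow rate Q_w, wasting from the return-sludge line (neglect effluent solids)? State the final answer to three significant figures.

From the SRT design equation V = Y Q (S₀−S) θ_c / [X (1 + k_d θ_c)] = 0.707 × 18100 × (831 − 19.2) × 15.1 / [1850 × (1 + 0.0678 × 15.1)] = 1.57×10^8 / 3744 = 41898 m³.
Q_w = (V·X)/(θ_c X_r) = 41898 × 1850 / (15.1 × 8920) = 575.5 m³/d.

Q_w ≈ 575 m³/d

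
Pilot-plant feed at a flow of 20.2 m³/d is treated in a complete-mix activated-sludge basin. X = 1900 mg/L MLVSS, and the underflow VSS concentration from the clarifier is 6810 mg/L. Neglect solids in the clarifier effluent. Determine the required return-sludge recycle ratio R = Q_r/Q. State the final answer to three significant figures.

R = Q_r/Q = X/(X_r − X) = 1900 / (6810 − 1900) = 0.3870.

R ≈ 0.387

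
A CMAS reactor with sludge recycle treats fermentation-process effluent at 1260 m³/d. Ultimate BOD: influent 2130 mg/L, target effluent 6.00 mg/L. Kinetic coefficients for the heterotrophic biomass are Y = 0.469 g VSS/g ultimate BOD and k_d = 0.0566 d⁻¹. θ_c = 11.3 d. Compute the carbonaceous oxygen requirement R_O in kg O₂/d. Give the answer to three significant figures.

Y_obs = Y / (1 + k_d θ_c) = 0.469 / (1 + 0.0566 × 11.3) = 0.469 / 1.640 = 0.2860.
Mass of ultimate BOD removed per day: Q(S₀ − S) = 1260 × 2124 g/m³ = 2676 kg/d.
Net sludge production P_X = 0.2860 × 2676 = 765.5 kg VSS/d.
Carbonaceous O₂ demand = substrate oxidised − cell-mass equivalent = 2676 − 1.42 × 765.5 = 1589 kg O₂/d.

R_O ≈ 1590 kg O₂/d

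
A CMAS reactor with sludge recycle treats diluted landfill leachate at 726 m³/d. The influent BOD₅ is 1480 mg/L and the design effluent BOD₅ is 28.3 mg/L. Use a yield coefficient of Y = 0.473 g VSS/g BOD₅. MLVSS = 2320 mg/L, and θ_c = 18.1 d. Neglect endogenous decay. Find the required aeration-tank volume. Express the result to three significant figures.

Biomass mass balance (decay neglected): V·X = Y·Q·(S₀ − S)·θ_c, so V = 0.473 × 726 × (1480 − 28.3) × 18.1 / 2320 = 3889 m³.

V ≈ 3890 m³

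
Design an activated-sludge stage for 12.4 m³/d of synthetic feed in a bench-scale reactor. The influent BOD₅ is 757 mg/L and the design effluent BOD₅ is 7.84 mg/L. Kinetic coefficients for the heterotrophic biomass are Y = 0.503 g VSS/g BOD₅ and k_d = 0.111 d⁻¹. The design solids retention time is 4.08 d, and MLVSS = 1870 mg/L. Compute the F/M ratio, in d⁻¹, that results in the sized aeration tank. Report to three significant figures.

Rearranging the biomass balance for a CMAS with decay, V = Y·Q·ΔS·θ_c / [X·(1+k_d θ_c)] = 0.503 × 12.4 × (757 − 7.84) × 4.08 / [1870 × (1 + 0.111 × 4.08)] = 1.91×10^4 / 2717 = 7.017 m³.
F/M = Q·S₀ / (V·X) = 12.4 × 757 / (7.017 × 1870) = 0.7154 g BOD₅·(g VSS·d)⁻¹.

F/M ≈ 0.715 d⁻¹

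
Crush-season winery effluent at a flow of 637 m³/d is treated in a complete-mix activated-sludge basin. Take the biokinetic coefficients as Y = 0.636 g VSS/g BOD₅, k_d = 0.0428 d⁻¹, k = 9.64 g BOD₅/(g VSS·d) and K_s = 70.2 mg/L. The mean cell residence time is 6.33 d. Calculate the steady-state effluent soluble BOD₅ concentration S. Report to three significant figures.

For a completely mixed reactor with recycle the Lawrence–McCarty relation gives S = K_s·(1 + k_d·θ_c) / [θ_c·(Y·k − k_d) − 1] = 70.2 × (1 + 0.0428 × 6.33) / [6.33 × (0.636 × 9.64 − 0.0428) − 1] = 89.22 / 37.54 = 2.377 mg/L.

S ≈ 2.38 mg/L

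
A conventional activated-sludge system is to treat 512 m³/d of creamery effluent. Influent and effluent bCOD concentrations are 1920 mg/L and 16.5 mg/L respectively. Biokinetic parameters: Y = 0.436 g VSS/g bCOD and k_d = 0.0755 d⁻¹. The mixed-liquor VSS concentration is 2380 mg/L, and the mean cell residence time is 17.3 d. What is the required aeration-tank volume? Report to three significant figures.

V ≈ 1340 m³

Rearranging the biomass balance for a CMAS with decay, V = Y·Q·ΔS·θ_c / [X·(1+k_d θ_c)] = 0.436 × 512 × (1920 − 16.5) × 17.3 / [2380 × (1 + 0.0755 × 17.3)] = 7.35×10^6 / 5489 = 1339 m³.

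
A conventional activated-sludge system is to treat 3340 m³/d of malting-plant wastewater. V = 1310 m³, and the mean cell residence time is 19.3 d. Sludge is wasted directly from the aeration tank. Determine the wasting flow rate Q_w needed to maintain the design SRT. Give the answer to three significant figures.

Q_w ≈ 67.9 m³/d

Wasting from the aeration tank: Q_w = V / θ_c = 1310 / 19.3 = 67.88 m³/d.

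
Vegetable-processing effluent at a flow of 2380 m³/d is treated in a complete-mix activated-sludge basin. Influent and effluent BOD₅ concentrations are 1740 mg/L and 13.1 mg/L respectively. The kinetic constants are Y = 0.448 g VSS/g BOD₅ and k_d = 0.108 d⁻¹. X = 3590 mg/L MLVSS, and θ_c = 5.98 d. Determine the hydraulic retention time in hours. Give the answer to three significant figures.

τ ≈ 18.8 h

From the SRT design equation V = Y Q (S₀−S) θ_c / [X (1 + k_d θ_c)] = 0.448 × 2380 × (1740 − 13.1) × 5.98 / [3590 × (1 + 0.108 × 5.98)] = 1.1×10^7 / 5909 = 1864 m³.
τ = V/Q = 1864/2380 = 0.7830 d, or 18.79 h.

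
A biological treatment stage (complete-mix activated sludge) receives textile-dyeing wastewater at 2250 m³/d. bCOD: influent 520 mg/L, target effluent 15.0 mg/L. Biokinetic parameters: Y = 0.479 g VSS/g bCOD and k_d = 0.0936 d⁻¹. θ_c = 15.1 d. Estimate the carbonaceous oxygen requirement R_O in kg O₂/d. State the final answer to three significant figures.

R_O ≈ 816 kg O₂/d

Correct the yield for decay: Y_obs = Y/(1 + k_d θ_c) = 0.479 / (1 + 0.0936 × 15.1) = 0.479 / 2.413 = 0.1985.
ΔS = 520 − 15.0 = 505.0 mg/L, so the substrate removal rate is 2250 × 505.0/1000 = 1136 kg bCOD/d.
Net sludge production P_X = 0.1985 × 1136 = 225.5 kg VSS/d.
Carbonaceous O₂ demand = substrate oxidised − cell-mass equivalent = 1136 − 1.42 × 225.5 = 816.0 kg O₂/d.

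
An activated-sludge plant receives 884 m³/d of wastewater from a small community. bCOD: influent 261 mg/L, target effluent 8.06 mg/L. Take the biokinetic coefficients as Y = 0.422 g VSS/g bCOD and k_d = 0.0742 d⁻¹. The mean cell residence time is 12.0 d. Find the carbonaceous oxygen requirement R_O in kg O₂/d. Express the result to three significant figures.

Y_obs = Y / (1 + k_d θ_c) = 0.422 / (1 + 0.0742 × 12.0) = 0.422 / 1.890 = 0.2232.
ΔS = 261 − 8.06 = 252.9 mg/L, so the substrate removal rate is 884 × 252.9/1000 = 223.6 kg bCOD/d.
P_X = Y_obs·Q·(S₀ − S) = 0.2232 × 223.6 = 49.91 kg VSS/d.
Carbonaceous O₂ demand = substrate oxidised − cell-mass equivalent = 223.6 − 1.42 × 49.91 = 152.7 kg O₂/d.

R_O ≈ 153 kg O₂/d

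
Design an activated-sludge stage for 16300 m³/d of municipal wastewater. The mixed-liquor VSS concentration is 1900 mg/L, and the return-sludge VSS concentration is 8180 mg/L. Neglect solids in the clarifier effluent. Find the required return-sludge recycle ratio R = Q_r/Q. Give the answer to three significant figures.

Mass balance around the secondary clarifier (neglecting effluent solids): R = X / (X_r − X) = 1900 / (8180 − 1900) = 0.3025.

R ≈ 0.303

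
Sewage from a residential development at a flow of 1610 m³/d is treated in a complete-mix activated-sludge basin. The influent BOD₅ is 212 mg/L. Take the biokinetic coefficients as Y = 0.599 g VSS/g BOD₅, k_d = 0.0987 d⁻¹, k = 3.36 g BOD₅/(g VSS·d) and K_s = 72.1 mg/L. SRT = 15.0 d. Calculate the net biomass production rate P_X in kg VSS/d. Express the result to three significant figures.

P_X ≈ 79.9 kg VSS/d

From the Monod/SRT balance for a CMAS, S = K_s·(1+k_d θ_c)/[θ_c·(Y k − k_d) − 1] = 72.1 × (1 + 0.0987 × 15.0) / [15.0 × (0.599 × 3.36 − 0.0987) − 1] = 178.8 / 27.71 = 6.454 mg/L.
Observed yield with endogenous decay: Y_obs = Y / (1 + k_d·θ_c) = 0.599 / (1 + 0.0987 × 15.0) = 0.599 / 2.481 = 0.2415 g VSS/g BOD₅.
Q·(S₀ − S) = 1610 × (212 − 6.45) × 10⁻³ = 330.9 kg/d removed.
P_X = Y_obs · Q(S₀ − S) = 0.2415 × 330.9 = 79.92 kg VSS/d.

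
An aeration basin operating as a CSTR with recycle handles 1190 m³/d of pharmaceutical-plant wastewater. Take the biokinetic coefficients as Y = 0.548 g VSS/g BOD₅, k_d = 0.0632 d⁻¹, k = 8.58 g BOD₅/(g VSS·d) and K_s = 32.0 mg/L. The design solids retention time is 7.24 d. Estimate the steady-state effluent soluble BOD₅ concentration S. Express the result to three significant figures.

For a completely mixed reactor with recycle the Lawrence–McCarty relation gives S = K_s·(1 + k_d·θ_c) / [θ_c·(Y·k − k_d) − 1] = 32.0 × (1 + 0.0632 × 7.24) / [7.24 × (0.548 × 8.58 − 0.0632) − 1] = 46.64 / 32.58 = 1.431 mg/L.

S ≈ 1.43 mg/L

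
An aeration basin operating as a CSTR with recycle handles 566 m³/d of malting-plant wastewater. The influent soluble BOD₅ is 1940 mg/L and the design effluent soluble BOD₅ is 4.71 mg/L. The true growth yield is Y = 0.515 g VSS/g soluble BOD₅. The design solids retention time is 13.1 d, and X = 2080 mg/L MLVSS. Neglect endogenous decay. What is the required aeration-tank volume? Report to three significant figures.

Biomass mass balance (decay neglected): V·X = Y·Q·(S₀ − S)·θ_c, so V = 0.515 × 566 × (1940 − 4.71) × 13.1 / 2080 = 3553 m³.

V ≈ 3550 m³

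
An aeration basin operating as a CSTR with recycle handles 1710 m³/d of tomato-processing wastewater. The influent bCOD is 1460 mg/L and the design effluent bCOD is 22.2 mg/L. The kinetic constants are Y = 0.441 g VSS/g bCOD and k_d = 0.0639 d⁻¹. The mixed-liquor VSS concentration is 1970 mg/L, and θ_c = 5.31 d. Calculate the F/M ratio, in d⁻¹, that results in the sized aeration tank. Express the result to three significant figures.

Steady-state biomass mass balance: V·X·(1 + k_d·θ_c) = Y·Q·(S₀ − S)·θ_c, so V = 0.441 × 1710 × (1460 − 22.2) × 5.31 / [1970 × (1 + 0.0639 × 5.31)] = 5.76×10^6 / 2638 = 2182 m³.
F/M = Q·S₀ / (V·X) = 1710 × 1460 / (2182 × 1970) = 0.5808 g bCOD·(g VSS·d)⁻¹.

F/M ≈ 0.581 d⁻¹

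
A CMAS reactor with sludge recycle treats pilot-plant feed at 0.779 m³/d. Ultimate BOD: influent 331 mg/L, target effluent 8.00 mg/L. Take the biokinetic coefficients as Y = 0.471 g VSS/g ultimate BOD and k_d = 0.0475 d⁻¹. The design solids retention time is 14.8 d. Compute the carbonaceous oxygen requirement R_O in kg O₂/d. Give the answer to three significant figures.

Y_obs = Y / (1 + k_d θ_c) = 0.471 / (1 + 0.0475 × 14.8) = 0.471 / 1.703 = 0.2766.
Q·(S₀ − S) = 0.779 × (331 − 8.00) × 10⁻³ = 0.2516 kg/d removed.
Net sludge production P_X = 0.2766 × 0.2516 = 0.06959 kg VSS/d.
R_O = Q·(S₀ − S) − 1.42·P_X = 0.2516 − 1.42 × 0.06959 = 0.1528 kg O₂/d.

R_O ≈ 0.153 kg O₂/d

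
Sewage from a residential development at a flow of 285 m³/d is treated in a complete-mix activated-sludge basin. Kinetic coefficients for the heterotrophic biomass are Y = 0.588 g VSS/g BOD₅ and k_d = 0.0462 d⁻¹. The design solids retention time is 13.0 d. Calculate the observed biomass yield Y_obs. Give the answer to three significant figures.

Observed yield with endogenous decay: Y_obs = Y / (1 + k_d·θ_c) = 0.588 / (1 + 0.0462 × 13.0) = 0.588 / 1.601 = 0.3674 g VSS/g BOD₅.

Y_obs ≈ 0.367 g VSS/g BOD₅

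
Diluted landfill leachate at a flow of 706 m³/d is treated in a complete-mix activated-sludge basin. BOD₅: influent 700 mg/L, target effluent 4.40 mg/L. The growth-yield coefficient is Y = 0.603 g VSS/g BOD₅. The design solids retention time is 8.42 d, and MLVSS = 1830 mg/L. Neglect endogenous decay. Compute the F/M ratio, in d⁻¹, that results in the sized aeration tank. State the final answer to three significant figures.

Biomass mass balance (decay neglected): V·X = Y·Q·(S₀ − S)·θ_c, so V = 0.603 × 706 × (700 − 4.40) × 8.42 / 1830 = 1363 m³.
F/M = Q·S₀ / (V·X) = 706 × 700 / (1363 × 1830) = 0.1982 g BOD₅·(g VSS·d)⁻¹.

F/M ≈ 0.198 d⁻¹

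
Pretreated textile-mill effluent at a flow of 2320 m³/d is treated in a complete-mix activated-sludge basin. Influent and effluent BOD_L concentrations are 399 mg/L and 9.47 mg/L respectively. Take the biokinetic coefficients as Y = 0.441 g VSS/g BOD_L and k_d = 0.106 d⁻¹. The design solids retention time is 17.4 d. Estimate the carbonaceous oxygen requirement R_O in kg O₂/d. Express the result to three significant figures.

R_O ≈ 705 kg O₂/d

Observed yield with endogenous decay: Y_obs = Y / (1 + k_d·θ_c) = 0.441 / (1 + 0.106 × 17.4) = 0.441 / 2.844 = 0.1550 g VSS/g BOD_L.
Q·(S₀ − S) = 2320 × (399 − 9.47) × 10⁻³ = 903.7 kg/d removed.
P_X = Y_obs·Q·(S₀ − S) = 0.1550 × 903.7 = 140.1 kg VSS/d.
R_O = Q·ΔS − 1.42 P_X = 903.7 − 199.0 = 704.7 kg O₂/d.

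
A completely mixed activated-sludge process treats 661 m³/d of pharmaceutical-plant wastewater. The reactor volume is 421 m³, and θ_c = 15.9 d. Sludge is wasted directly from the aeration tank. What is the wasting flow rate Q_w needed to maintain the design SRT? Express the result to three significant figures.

Wasting from the aeration tank: Q_w = V / θ_c = 421.0 / 15.9 = 26.48 m³/d.

Q_w ≈ 26.5 m³/d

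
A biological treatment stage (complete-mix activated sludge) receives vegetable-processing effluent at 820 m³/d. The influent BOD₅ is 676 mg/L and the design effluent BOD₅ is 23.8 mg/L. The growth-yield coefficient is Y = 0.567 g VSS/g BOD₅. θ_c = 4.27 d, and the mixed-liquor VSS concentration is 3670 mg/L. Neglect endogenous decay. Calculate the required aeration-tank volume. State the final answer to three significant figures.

V ≈ 353 m³

V·X = Y·Q·ΔS·θ_c gives V = 0.567 × 820 × (676 − 23.8) × 4.27 / 3670 = 352.8 m³.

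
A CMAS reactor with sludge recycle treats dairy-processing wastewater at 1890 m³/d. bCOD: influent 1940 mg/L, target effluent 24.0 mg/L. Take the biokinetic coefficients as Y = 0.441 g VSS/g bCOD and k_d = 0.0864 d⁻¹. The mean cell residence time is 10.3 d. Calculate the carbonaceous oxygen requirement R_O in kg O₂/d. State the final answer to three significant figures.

The observed yield is Y_obs = Y/(1 + k_d·θ_c) = 0.441 / (1 + 0.0864 × 10.3) = 0.441 / 1.890 = 0.2333 g VSS per g bCOD removed.
Mass of bCOD removed per day: Q(S₀ − S) = 1890 × 1916 g/m³ = 3621 kg/d.
P_X = Y_obs·Q·(S₀ − S) = 0.2333 × 3621 = 845.0 kg VSS/d.
R_O = Q·(S₀ − S) − 1.42·P_X = 3621 − 1.42 × 845.0 = 2421 kg O₂/d.

R_O ≈ 2420 kg O₂/d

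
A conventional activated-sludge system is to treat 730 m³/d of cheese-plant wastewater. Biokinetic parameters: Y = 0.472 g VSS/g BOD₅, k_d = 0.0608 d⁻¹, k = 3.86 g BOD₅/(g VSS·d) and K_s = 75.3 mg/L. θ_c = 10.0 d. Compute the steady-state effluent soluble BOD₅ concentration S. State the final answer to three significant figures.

Effluent substrate depends only on kinetics and SRT: S = K_s(1 + k_d θ_c) / [θ_c(Yk − k_d) − 1] = 75.3 × (1 + 0.0608 × 10.0) / [10.0 × (0.472 × 3.86 − 0.0608) − 1] = 121.1 / 16.61 = 7.289 mg/L.

S ≈ 7.29 mg/L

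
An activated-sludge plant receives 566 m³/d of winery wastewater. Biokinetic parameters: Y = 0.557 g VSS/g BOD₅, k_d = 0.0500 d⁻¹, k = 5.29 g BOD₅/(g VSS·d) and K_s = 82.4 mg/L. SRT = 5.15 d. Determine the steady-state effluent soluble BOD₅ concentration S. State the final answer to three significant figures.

From the Monod/SRT balance for a CMAS, S = K_s·(1+k_d θ_c)/[θ_c·(Y k − k_d) − 1] = 82.4 × (1 + 0.0500 × 5.15) / [5.15 × (0.557 × 5.29 − 0.0500) − 1] = 103.6 / 13.92 = 7.445 mg/L.

S ≈ 7.45 mg/L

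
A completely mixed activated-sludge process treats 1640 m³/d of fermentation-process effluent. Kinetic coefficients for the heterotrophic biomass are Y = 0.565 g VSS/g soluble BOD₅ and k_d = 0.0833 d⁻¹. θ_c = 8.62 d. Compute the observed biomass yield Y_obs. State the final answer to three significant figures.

Y_obs = Y / (1 + k_d θ_c) = 0.565 / (1 + 0.0833 × 8.62) = 0.565 / 1.718 = 0.3289.

Y_obs ≈ 0.329 g VSS/g soluble BOD₅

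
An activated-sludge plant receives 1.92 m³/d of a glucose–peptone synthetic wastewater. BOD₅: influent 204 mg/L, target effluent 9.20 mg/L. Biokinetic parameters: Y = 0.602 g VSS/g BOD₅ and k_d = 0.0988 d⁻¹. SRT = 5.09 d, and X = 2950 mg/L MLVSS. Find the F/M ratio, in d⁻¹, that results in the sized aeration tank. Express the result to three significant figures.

Rearranging the biomass balance for a CMAS with decay, V = Y·Q·ΔS·θ_c / [X·(1+k_d θ_c)] = 0.602 × 1.92 × (204 − 9.20) × 5.09 / [2950 × (1 + 0.0988 × 5.09)] = 1.15×10^3 / 4434 = 0.2585 m³.
F/M = applied load / biomass = Q·S₀/(V·X) = 1.92 × 204 / (0.2585 × 2950) = 0.5136 d⁻¹.

F/M ≈ 0.514 d⁻¹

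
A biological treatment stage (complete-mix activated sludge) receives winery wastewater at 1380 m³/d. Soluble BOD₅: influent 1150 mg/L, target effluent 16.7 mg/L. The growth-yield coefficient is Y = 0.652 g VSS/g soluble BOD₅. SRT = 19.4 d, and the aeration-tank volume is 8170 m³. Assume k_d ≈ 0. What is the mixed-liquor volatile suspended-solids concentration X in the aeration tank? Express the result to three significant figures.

From V·X = Y·Q·(S₀ − S)·θ_c (decay neglected): X = 0.652 × 1380 × (1150 − 16.7) × 19.4 / 8170 = 2421 mg/L.

X ≈ 2420 mg/L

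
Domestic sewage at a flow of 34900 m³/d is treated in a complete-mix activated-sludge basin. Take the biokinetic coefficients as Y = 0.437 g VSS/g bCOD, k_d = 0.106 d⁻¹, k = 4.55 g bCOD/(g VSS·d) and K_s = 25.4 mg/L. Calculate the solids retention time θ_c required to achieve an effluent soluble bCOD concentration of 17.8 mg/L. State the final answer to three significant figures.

At the target effluent, Y k S/(K_s+S) = 0.437×4.55×17.8/43.20 = 0.8193 d⁻¹.
1/θ_c = 0.8193 − 0.106 = 0.7133 d⁻¹, so θ_c = 1.402 d.

θ_c ≈ 1.40 d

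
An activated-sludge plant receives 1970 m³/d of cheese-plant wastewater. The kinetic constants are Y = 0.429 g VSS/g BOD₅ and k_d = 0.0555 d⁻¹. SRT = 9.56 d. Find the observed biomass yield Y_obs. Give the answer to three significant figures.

Y_obs ≈ 0.280 g VSS/g BOD₅

Observed yield with endogenous decay: Y_obs = Y / (1 + k_d·θ_c) = 0.429 / (1 + 0.0555 × 9.56) = 0.429 / 1.531 = 0.2803 g VSS/g BOD₅.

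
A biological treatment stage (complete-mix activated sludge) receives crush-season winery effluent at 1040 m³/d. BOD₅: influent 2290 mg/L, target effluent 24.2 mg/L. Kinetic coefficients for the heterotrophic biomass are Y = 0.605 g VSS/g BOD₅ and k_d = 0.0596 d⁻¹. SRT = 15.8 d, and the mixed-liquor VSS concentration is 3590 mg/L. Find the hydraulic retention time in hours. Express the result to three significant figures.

Rearranging the biomass balance for a CMAS with decay, V = Y·Q·ΔS·θ_c / [X·(1+k_d θ_c)] = 0.605 × 1040 × (2290 − 24.2) × 15.8 / [3590 × (1 + 0.0596 × 15.8)] = 2.25×10^7 / 6971 = 3231 m³.
HRT = V/Q = 3231 m³ / 1040 m³·d⁻¹ = 3.107 d × 24 = 74.57 h.

τ ≈ 74.6 h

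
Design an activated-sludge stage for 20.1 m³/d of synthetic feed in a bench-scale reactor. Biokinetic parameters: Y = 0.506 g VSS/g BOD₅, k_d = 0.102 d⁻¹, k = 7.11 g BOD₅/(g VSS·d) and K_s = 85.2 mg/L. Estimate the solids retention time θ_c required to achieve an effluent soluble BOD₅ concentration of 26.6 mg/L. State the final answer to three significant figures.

Specific growth rate at S = 26.6 mg/L: μ = YkS/(K_s+S) = 0.506·7.11·26.6/(85.2+26.6) = 0.8560 d⁻¹.
Then 1/θ_c = μ − k_d = 0.8560 − 0.102 = 0.7540 d⁻¹, giving θ_c = 1.326 d.

θ_c ≈ 1.33 d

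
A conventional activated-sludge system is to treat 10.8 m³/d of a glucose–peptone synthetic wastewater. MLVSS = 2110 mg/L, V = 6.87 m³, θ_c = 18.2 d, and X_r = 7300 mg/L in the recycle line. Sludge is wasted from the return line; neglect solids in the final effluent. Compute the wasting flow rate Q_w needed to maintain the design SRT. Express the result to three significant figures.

Q_w ≈ 0.109 m³/d

θ_c = V·X/(Q_w·X_r) when wasting from the recycle, so Q_w = V·X/(θ_c·X_r) = 6.870 × 2110 / (18.2 × 7300) = 0.1091 m³/d.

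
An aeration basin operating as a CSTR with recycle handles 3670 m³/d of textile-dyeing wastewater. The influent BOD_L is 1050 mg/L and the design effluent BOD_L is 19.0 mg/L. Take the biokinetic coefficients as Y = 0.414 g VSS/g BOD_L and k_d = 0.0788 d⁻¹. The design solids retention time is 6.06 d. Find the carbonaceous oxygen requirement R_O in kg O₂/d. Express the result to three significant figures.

Y_obs = Y / (1 + k_d θ_c) = 0.414 / (1 + 0.0788 × 6.06) = 0.414 / 1.478 = 0.2802.
ΔS = 1050 − 19.0 = 1031 mg/L, so the substrate removal rate is 3670 × 1031/1000 = 3784 kg BOD_L/d.
Biomass synthesised: P_X = Y_obs × 3784 = 1060 kg VSS/d.
Carbonaceous O₂ demand = substrate oxidised − cell-mass equivalent = 3784 − 1.42 × 1060 = 2278 kg O₂/d.

R_O ≈ 2280 kg O₂/d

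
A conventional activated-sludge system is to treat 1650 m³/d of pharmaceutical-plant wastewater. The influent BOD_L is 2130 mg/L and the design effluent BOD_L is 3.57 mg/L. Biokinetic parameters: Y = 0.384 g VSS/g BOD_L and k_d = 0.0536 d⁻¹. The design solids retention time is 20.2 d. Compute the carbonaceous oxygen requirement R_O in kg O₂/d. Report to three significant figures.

Observed yield with endogenous decay: Y_obs = Y / (1 + k_d·θ_c) = 0.384 / (1 + 0.0536 × 20.2) = 0.384 / 2.083 = 0.1844 g VSS/g BOD_L.
ΔS = 2130 − 3.57 = 2126 mg/L, so the substrate removal rate is 1650 × 2126/1000 = 3509 kg BOD_L/d.
Biomass synthesised: P_X = Y_obs × 3509 = 646.9 kg VSS/d.
R_O = Q·(S₀ − S) − 1.42·P_X = 3509 − 1.42 × 646.9 = 2590 kg O₂/d.

R_O ≈ 2590 kg O₂/d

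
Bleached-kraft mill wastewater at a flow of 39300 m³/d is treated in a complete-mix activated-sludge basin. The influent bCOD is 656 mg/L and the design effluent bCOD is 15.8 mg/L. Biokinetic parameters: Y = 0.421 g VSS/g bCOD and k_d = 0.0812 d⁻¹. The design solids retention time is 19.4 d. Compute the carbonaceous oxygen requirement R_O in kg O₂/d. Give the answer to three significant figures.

The observed yield is Y_obs = Y/(1 + k_d·θ_c) = 0.421 / (1 + 0.0812 × 19.4) = 0.421 / 2.575 = 0.1635 g VSS per g bCOD removed.
Substrate removed = Q·(S₀ − S) = 39300 m³/d × (656 − 15.8) g/m³ = 2.52×10^7 g/d = 25160 kg/d.
Net sludge production P_X = 0.1635 × 25160 = 4113 kg VSS/d.
Carbonaceous O₂ demand = substrate oxidised − cell-mass equivalent = 25160 − 1.42 × 4113 = 19319 kg O₂/d.

R_O ≈ 19300 kg O₂/d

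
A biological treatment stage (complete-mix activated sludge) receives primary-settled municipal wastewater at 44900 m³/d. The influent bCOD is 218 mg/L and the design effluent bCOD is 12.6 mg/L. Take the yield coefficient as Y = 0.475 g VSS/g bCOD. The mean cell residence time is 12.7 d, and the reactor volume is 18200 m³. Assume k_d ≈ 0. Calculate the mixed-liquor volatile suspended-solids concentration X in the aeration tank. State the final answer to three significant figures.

Without decay, X = Y Q (S₀−S) θ_c / V = 0.475 × 44900 × (218 − 12.6) × 12.7 / 18200 = 3057 mg/L.

X ≈ 3060 mg/L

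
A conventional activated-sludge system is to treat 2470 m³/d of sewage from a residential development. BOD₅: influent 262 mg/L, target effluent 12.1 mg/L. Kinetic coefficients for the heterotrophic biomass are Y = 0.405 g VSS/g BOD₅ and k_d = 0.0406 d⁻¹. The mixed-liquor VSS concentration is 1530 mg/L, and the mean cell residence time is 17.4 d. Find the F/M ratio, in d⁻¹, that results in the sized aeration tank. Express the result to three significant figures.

Rearranging the biomass balance for a CMAS with decay, V = Y·Q·ΔS·θ_c / [X·(1+k_d θ_c)] = 0.405 × 2470 × (262 − 12.1) × 17.4 / [1530 × (1 + 0.0406 × 17.4)] = 4.35×10^6 / 2611 = 1666 m³.
F/M = applied load / biomass = Q·S₀/(V·X) = 2470 × 262 / (1666 × 1530) = 0.2539 d⁻¹.

F/M ≈ 0.254 d⁻¹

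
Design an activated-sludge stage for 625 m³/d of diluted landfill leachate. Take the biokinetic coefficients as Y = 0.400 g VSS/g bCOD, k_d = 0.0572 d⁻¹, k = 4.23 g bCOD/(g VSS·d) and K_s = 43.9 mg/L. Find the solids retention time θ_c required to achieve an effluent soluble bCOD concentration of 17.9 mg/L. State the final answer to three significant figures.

θ_c ≈ 2.31 d

Specific growth rate at S = 17.9 mg/L: μ = YkS/(K_s+S) = 0.400·4.23·17.9/(43.9+17.9) = 0.4901 d⁻¹.
Then 1/θ_c = μ − k_d = 0.4901 − 0.0572 = 0.4329 d⁻¹, giving θ_c = 2.310 d.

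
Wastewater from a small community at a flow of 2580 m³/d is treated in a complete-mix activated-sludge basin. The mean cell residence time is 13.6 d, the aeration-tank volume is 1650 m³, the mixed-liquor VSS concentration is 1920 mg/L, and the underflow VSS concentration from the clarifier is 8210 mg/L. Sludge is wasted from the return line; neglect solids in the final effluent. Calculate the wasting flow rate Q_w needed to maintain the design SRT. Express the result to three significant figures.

Wasting from the return line (neglecting effluent solids): Q_w = V·X / (θ_c·X_r) = 1650 × 1920 / (13.6 × 8210) = 28.37 m³/d.

Q_w ≈ 28.4 m³/d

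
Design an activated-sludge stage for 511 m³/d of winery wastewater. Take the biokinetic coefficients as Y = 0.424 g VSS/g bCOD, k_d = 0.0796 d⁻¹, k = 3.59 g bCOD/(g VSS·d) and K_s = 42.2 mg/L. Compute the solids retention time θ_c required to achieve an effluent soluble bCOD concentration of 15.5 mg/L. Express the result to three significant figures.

From 1/θ_c = Y·k·S/(K_s + S) − k_d: Y·k·S/(K_s+S) = 0.424 × 3.59 × 15.5 / (42.2 + 15.5) = 0.4089 d⁻¹.
Then 1/θ_c = μ − k_d = 0.4089 − 0.0796 = 0.3293 d⁻¹, giving θ_c = 3.037 d.

θ_c ≈ 3.04 d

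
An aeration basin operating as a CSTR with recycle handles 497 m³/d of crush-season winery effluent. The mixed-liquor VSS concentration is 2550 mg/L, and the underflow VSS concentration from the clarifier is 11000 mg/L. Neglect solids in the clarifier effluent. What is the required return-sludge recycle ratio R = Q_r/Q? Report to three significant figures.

R ≈ 0.302

R = Q_r/Q = X/(X_r − X) = 2550 / (11000 − 2550) = 0.3018.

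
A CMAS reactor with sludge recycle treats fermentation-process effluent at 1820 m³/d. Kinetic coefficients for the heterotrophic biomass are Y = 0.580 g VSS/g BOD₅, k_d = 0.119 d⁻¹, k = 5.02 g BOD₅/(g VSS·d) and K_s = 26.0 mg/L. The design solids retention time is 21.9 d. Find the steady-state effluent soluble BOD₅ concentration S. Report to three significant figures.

Effluent substrate depends only on kinetics and SRT: S = K_s(1 + k_d θ_c) / [θ_c(Yk − k_d) − 1] = 26.0 × (1 + 0.119 × 21.9) / [21.9 × (0.580 × 5.02 − 0.119) − 1] = 93.76 / 60.16 = 1.559 mg/L.

S ≈ 1.56 mg/L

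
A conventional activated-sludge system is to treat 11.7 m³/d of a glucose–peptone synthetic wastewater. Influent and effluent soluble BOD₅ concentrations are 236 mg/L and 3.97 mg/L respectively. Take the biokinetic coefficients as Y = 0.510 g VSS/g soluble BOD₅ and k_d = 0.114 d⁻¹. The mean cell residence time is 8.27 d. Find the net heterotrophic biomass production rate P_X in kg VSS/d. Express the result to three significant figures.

Observed yield with endogenous decay: Y_obs = Y / (1 + k_d·θ_c) = 0.510 / (1 + 0.114 × 8.27) = 0.510 / 1.943 = 0.2625 g VSS/g soluble BOD₅.
ΔS = 236 − 3.97 = 232.0 mg/L, so the substrate removal rate is 11.7 × 232.0/1000 = 2.715 kg soluble BOD₅/d.
Biomass produced: P_X = Y_obs·Q·ΔS = 0.2625 × 2.715 ≈ 0.7127 kg VSS/d.

P_X ≈ 0.713 kg VSS/d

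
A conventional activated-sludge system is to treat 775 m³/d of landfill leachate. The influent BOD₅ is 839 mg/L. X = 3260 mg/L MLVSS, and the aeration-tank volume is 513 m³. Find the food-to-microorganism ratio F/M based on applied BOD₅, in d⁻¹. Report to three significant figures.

F/M = applied load / biomass = Q·S₀/(V·X) = 775 × 839 / (513.0 × 3260) = 0.3888 d⁻¹.

F/M ≈ 0.389 d⁻¹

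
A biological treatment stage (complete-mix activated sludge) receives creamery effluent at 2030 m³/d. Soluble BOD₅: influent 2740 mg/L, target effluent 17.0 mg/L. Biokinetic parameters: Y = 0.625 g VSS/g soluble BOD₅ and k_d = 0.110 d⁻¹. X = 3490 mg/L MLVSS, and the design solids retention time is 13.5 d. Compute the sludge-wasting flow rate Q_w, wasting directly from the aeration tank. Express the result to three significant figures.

Q_w ≈ 398 m³/d

Rearranging the biomass balance for a CMAS with decay, V = Y·Q·ΔS·θ_c / [X·(1+k_d θ_c)] = 0.625 × 2030 × (2740 − 17.0) × 13.5 / [3490 × (1 + 0.110 × 13.5)] = 4.66×10^7 / 8673 = 5378 m³.
With mixed-liquor wasting, θ_c = V/Q_w, so Q_w = V/θ_c = 5378/13.5 = 398.4 m³/d.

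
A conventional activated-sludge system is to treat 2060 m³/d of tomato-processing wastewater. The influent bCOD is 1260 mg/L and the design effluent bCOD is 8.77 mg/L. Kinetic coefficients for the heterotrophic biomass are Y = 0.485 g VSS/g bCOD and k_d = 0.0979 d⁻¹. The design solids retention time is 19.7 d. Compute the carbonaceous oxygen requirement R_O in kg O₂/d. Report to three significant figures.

The observed yield is Y_obs = Y/(1 + k_d·θ_c) = 0.485 / (1 + 0.0979 × 19.7) = 0.485 / 2.929 = 0.1656 g VSS per g bCOD removed.
Substrate removed = Q·(S₀ − S) = 2060 m³/d × (1260 − 8.77) g/m³ = 2.58×10^6 g/d = 2578 kg/d.
Net sludge production P_X = 0.1656 × 2578 = 426.9 kg VSS/d.
R_O = Q·(S₀ − S) − 1.42·P_X = 2578 − 1.42 × 426.9 = 1971 kg O₂/d.

R_O ≈ 1970 kg O₂/d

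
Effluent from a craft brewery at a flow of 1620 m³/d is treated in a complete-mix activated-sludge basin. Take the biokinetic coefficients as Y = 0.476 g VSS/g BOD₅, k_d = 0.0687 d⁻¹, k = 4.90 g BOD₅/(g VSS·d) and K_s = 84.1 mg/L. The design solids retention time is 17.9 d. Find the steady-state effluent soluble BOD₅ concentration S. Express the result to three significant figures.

S ≈ 4.74 mg/L

Effluent substrate depends only on kinetics and SRT: S = K_s(1 + k_d θ_c) / [θ_c(Yk − k_d) − 1] = 84.1 × (1 + 0.0687 × 17.9) / [17.9 × (0.476 × 4.90 − 0.0687) − 1] = 187.5 / 39.52 = 4.745 mg/L.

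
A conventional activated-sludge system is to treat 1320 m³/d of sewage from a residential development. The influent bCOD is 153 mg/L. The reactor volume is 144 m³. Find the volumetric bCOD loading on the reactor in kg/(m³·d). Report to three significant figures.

L_v ≈ 1.40 kg bCOD/(m³·d)

L_v = Q S₀ / V = 1320 × 153 × 10⁻³ / 144.0 = 1.403 kg/(m³·d).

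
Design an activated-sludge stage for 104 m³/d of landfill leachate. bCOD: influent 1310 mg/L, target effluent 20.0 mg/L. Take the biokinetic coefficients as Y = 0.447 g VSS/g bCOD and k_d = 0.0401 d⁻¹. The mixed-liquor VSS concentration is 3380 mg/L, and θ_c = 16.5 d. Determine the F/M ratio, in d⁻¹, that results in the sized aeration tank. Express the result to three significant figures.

F/M ≈ 0.229 d⁻¹

From the SRT design equation V = Y Q (S₀−S) θ_c / [X (1 + k_d θ_c)] = 0.447 × 104 × (1310 − 20.0) × 16.5 / [3380 × (1 + 0.0401 × 16.5)] = 9.89×10^5 / 5616 = 176.2 m³.
Food-to-microorganism ratio F/M = Q S₀ / (V X) = 104 × 1310 / (176.2 × 3380) = 0.2288 d⁻¹.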